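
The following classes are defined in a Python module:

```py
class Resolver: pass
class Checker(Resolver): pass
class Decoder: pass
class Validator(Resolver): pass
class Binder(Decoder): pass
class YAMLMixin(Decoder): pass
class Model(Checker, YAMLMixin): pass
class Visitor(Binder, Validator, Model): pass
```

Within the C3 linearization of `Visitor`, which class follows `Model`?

L[Visitor] = Visitor + merge(L[Binder], L[Validator], L[Model], [Binder Validator Model])
  take Binder:  [Binder Decoder object] + [Validator Resolver object] + [Model Checker Resolver YAMLMixin Decoder object] + [Binder Validator Model]
  take Validator:  [Decoder object] + [Validator Resolver object] + [Model Checker Resolver YAMLMixin Decoder object] + [Validator Model]
  take Model:  [Decoder object] + [Resolver object] + [Model Checker Resolver YAMLMixin Decoder object] + [Model]
  take Checker:  [Decoder object] + [Resolver object] + [Checker Resolver YAMLMixin Decoder object]
  take Resolver:  [Decoder object] + [Resolver object] + [Resolver YAMLMixin Decoder object]
  take YAMLMixin:  [Decoder object] + [object] + [YAMLMixin Decoder object]
  take Decoder:  [Decoder object] + [object] + [Decoder object]
  take object:  [object] + [object] + [object]
MRO: Visitor Binder Validator Model Checker Resolver YAMLMixin Decoder object
Model is at position 3; next is Checker.

Checker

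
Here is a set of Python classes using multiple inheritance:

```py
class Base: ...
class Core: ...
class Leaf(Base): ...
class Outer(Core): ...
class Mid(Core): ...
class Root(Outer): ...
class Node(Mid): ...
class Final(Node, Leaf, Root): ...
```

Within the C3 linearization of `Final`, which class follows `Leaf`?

Base

L[Final] = Final + merge(L[Node], L[Leaf], L[Root], [Node Leaf Root])
  take Node:  [Node Mid Core object] + [Leaf Base object] + [Root Outer Core object] + [Node Leaf Root]
  take Mid:  [Mid Core object] + [Leaf Base object] + [Root Outer Core object] + [Leaf Root]
  take Leaf:  [Core object] + [Leaf Base object] + [Root Outer Core object] + [Leaf Root]
  take Base:  [Core object] + [Base object] + [Root Outer Core object] + [Root]
  take Root:  [Core object] + [object] + [Root Outer Core object] + [Root]
  take Outer:  [Core object] + [object] + [Outer Core object]
  take Core:  [Core object] + [object] + [Core object]
  take object:  [object] + [object] + [object]
MRO: Final Node Mid Leaf Base Root Outer Core object
Leaf is at position 3; next is Base.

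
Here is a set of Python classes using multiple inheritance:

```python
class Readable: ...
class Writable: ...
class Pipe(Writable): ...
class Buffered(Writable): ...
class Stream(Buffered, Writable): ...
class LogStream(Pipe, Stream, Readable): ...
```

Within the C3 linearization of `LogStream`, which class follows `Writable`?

L[LogStream] = LogStream + merge(L[Pipe], L[Stream], L[Readable], [Pipe Stream Readable])
  take Pipe:  [Pipe Writable object] + [Stream Buffered Writable object] + [Readable object] + [Pipe Stream Readable]
  take Stream:  [Writable object] + [Stream Buffered Writable object] + [Readable object] + [Stream Readable]
  take Buffered:  [Writable object] + [Buffered Writable object] + [Readable object] + [Readable]
  take Writable:  [Writable object] + [Writable object] + [Readable object] + [Readable]
  take Readable:  [object] + [object] + [Readable object] + [Readable]
  take object:  [object] + [object] + [object]
MRO: LogStream Pipe Stream Buffered Writable Readable object
Writable is at position 4; next is Readable.

Readable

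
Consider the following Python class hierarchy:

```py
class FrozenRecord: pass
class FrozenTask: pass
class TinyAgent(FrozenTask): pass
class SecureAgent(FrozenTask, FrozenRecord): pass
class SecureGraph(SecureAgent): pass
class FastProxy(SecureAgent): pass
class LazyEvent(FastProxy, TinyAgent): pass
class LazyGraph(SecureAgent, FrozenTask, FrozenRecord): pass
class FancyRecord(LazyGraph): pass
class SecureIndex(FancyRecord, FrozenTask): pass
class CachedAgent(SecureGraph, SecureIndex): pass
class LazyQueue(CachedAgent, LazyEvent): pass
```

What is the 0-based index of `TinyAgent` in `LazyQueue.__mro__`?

9

L[LazyQueue] = LazyQueue + merge(L[CachedAgent], L[LazyEvent], [CachedAgent LazyEvent])
  take CachedAgent:  [CachedAgent SecureGraph SecureIndex FancyRecord LazyGraph SecureAgent FrozenTask FrozenRecord object] + [LazyEvent FastProxy SecureAgent TinyAgent FrozenTask FrozenRecord object] + [CachedAgent LazyEvent]
  take SecureGraph:  [SecureGraph SecureIndex FancyRecord LazyGraph SecureAgent FrozenTask FrozenRecord object] + [LazyEvent FastProxy SecureAgent TinyAgent FrozenTask FrozenRecord object] + [LazyEvent]
  take SecureIndex:  [SecureIndex FancyRecord LazyGraph SecureAgent FrozenTask FrozenRecord object] + [LazyEvent FastProxy SecureAgent TinyAgent FrozenTask FrozenRecord object] + [LazyEvent]
  take FancyRecord:  [FancyRecord LazyGraph SecureAgent FrozenTask FrozenRecord object] + [LazyEvent FastProxy SecureAgent TinyAgent FrozenTask FrozenRecord object] + [LazyEvent]
  take LazyGraph:  [LazyGraph SecureAgent FrozenTask FrozenRecord object] + [LazyEvent FastProxy SecureAgent TinyAgent FrozenTask FrozenRecord object] + [LazyEvent]
  take LazyEvent:  [SecureAgent FrozenTask FrozenRecord object] + [LazyEvent FastProxy SecureAgent TinyAgent FrozenTask FrozenRecord object] + [LazyEvent]
  take FastProxy:  [SecureAgent FrozenTask FrozenRecord object] + [FastProxy SecureAgent TinyAgent FrozenTask FrozenRecord object]
  take SecureAgent:  [SecureAgent FrozenTask FrozenRecord object] + [SecureAgent TinyAgent FrozenTask FrozenRecord object]
  take TinyAgent:  [FrozenTask FrozenRecord object] + [TinyAgent FrozenTask FrozenRecord object]
  take FrozenTask:  [FrozenTask FrozenRecord object] + [FrozenTask FrozenRecord object]
  take FrozenRecord:  [FrozenRecord object] + [FrozenRecord object]
  take object:  [object] + [object]
MRO: LazyQueue CachedAgent SecureGraph SecureIndex FancyRecord LazyGraph LazyEvent FastProxy SecureAgent TinyAgent FrozenTask FrozenRecord object
TinyAgent sits at index 9.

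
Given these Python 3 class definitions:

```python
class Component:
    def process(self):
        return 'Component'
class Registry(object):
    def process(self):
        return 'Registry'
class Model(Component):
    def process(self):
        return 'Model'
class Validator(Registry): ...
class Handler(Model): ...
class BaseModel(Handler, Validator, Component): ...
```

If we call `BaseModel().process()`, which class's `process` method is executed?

L[BaseModel] = BaseModel + merge(L[Handler], L[Validator], L[Component], [Handler Validator Component])
  take Handler:  [Handler Model Component object] + [Validator Registry object] + [Component object] + [Handler Validator Component]
  take Model:  [Model Component object] + [Validator Registry object] + [Component object] + [Validator Component]
  take Validator:  [Component object] + [Validator Registry object] + [Component object] + [Validator Component]
  take Component:  [Component object] + [Registry object] + [Component object] + [Component]
  take Registry:  [object] + [Registry object] + [object]
  take object:  [object] + [object] + [object]
MRO: BaseModel Handler Model Validator Component Registry object
process is defined in: Component, Model, Registry. First along the MRO is Model.

Model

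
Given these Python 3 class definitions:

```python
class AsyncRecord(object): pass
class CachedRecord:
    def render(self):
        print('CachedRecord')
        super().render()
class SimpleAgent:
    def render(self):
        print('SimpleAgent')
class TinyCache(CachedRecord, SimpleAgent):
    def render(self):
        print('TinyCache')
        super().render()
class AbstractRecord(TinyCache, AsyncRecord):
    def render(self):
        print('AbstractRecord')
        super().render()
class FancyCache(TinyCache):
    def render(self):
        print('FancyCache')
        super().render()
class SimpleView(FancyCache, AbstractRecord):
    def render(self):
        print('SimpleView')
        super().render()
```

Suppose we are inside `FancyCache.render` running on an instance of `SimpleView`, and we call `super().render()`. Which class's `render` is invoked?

L[SimpleView] = SimpleView + merge(L[FancyCache], L[AbstractRecord], [FancyCache AbstractRecord])
  take FancyCache:  [FancyCache TinyCache CachedRecord SimpleAgent object] + [AbstractRecord TinyCache CachedRecord SimpleAgent AsyncRecord object] + [FancyCache AbstractRecord]
  take AbstractRecord:  [TinyCache CachedRecord SimpleAgent object] + [AbstractRecord TinyCache CachedRecord SimpleAgent AsyncRecord object] + [AbstractRecord]
  take TinyCache:  [TinyCache CachedRecord SimpleAgent object] + [TinyCache CachedRecord SimpleAgent AsyncRecord object]
  take CachedRecord:  [CachedRecord SimpleAgent object] + [CachedRecord SimpleAgent AsyncRecord object]
  take SimpleAgent:  [SimpleAgent object] + [SimpleAgent AsyncRecord object]
  take AsyncRecord:  [object] + [AsyncRecord object]
  take object:  [object] + [object]
MRO: SimpleView FancyCache AbstractRecord TinyCache CachedRecord SimpleAgent AsyncRecord object
super() in FancyCache.render on a SimpleView instance goes to the class after FancyCache in SimpleView's MRO: AbstractRecord.

AbstractRecord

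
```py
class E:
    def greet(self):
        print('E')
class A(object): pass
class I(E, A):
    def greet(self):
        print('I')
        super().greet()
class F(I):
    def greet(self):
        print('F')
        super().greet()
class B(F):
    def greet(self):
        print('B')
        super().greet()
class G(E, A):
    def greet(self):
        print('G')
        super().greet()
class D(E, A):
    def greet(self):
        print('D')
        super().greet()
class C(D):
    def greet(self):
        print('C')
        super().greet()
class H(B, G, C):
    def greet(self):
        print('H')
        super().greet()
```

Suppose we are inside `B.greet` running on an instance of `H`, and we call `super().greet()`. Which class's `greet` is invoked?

L[H] = H + merge(L[B], L[G], L[C], [B G C])
  take B:  [B F I E A object] + [G E A object] + [C D E A object] + [B G C]
  take F:  [F I E A object] + [G E A object] + [C D E A object] + [G C]
  take I:  [I E A object] + [G E A object] + [C D E A object] + [G C]
  take G:  [E A object] + [G E A object] + [C D E A object] + [G C]
  take C:  [E A object] + [E A object] + [C D E A object] + [C]
  take D:  [E A object] + [E A object] + [D E A object]
  take E:  [E A object] + [E A object] + [E A object]
  take A:  [A object] + [A object] + [A object]
  take object:  [object] + [object] + [object]
MRO: H B F I G C D E A object
super() in B.greet on a H instance goes to the class after B in H's MRO: F.

F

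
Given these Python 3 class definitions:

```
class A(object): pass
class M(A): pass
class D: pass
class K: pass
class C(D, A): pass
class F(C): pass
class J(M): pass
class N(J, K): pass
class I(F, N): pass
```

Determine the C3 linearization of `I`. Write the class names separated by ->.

L[I] = I + merge(L[F], L[N], [F N])
  take F:  [F C D A object] + [N J M A K object] + [F N]
  take C:  [C D A object] + [N J M A K object] + [N]
  take D:  [D A object] + [N J M A K object] + [N]
  take N:  [A object] + [N J M A K object] + [N]
  take J:  [A object] + [J M A K object]
  take M:  [A object] + [M A K object]
  take A:  [A object] + [A K object]
  take K:  [object] + [K object]
  take object:  [object] + [object]

I -> F -> C -> D -> N -> J -> M -> A -> K -> object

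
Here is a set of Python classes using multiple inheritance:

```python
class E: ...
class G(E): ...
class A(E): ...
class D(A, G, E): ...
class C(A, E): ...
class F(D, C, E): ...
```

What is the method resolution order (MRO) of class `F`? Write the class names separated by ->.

L[F] = F + merge(L[D], L[C], L[E], [D C E])
  take D:  [D A G E object] + [C A E object] + [E object] + [D C E]
  take C:  [A G E object] + [C A E object] + [E object] + [C E]
  take A:  [A G E object] + [A E object] + [E object] + [E]
  take G:  [G E object] + [E object] + [E object] + [E]
  take E:  [E object] + [E object] + [E object] + [E]
  take object:  [object] + [object] + [object]

F -> D -> C -> A -> G -> E -> object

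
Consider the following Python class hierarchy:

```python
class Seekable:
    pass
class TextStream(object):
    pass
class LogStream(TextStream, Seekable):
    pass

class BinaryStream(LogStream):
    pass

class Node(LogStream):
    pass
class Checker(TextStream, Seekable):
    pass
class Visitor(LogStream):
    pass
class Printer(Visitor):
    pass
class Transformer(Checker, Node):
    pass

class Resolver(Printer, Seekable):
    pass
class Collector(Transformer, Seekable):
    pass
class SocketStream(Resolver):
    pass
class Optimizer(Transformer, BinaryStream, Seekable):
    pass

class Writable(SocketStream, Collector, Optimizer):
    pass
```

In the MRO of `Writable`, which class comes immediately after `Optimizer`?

L[Writable] = Writable + merge(L[SocketStream], L[Collector], L[Optimizer], [SocketStream Collector Optimizer])
  take SocketStream:  [SocketStream Resolver Printer Visitor LogStream TextStream Seekable object] + [Collector Transformer Checker Node LogStream TextStream Seekable object] + [Optimizer Transformer Checker Node BinaryStream LogStream TextStream Seekable object] + [SocketStream Collector Optimizer]
  take Resolver:  [Resolver Printer Visitor LogStream TextStream Seekable object] + [Collector Transformer Checker Node LogStream TextStream Seekable object] + [Optimizer Transformer Checker Node BinaryStream LogStream TextStream Seekable object] + [Collector Optimizer]
  take Printer:  [Printer Visitor LogStream TextStream Seekable object] + [Collector Transformer Checker Node LogStream TextStream Seekable object] + [Optimizer Transformer Checker Node BinaryStream LogStream TextStream Seekable object] + [Collector Optimizer]
  take Visitor:  [Visitor LogStream TextStream Seekable object] + [Collector Transformer Checker Node LogStream TextStream Seekable object] + [Optimizer Transformer Checker Node BinaryStream LogStream TextStream Seekable object] + [Collector Optimizer]
  take Collector:  [LogStream TextStream Seekable object] + [Collector Transformer Checker Node LogStream TextStream Seekable object] + [Optimizer Transformer Checker Node BinaryStream LogStream TextStream Seekable object] + [Collector Optimizer]
  take Optimizer:  [LogStream TextStream Seekable object] + [Transformer Checker Node LogStream TextStream Seekable object] + [Optimizer Transformer Checker Node BinaryStream LogStream TextStream Seekable object] + [Optimizer]
  take Transformer:  [LogStream TextStream Seekable object] + [Transformer Checker Node LogStream TextStream Seekable object] + [Transformer Checker Node BinaryStream LogStream TextStream Seekable object]
  take Checker:  [LogStream TextStream Seekable object] + [Checker Node LogStream TextStream Seekable object] + [Checker Node BinaryStream LogStream TextStream Seekable object]
  take Node:  [LogStream TextStream Seekable object] + [Node LogStream TextStream Seekable object] + [Node BinaryStream LogStream TextStream Seekable object]
  take BinaryStream:  [LogStream TextStream Seekable object] + [LogStream TextStream Seekable object] + [BinaryStream LogStream TextStream Seekable object]
  take LogStream:  [LogStream TextStream Seekable object] + [LogStream TextStream Seekable object] + [LogStream TextStream Seekable object]
  take TextStream:  [TextStream Seekable object] + [TextStream Seekable object] + [TextStream Seekable object]
  take Seekable:  [Seekable object] + [Seekable object] + [Seekable object]
  take object:  [object] + [object] + [object]
MRO: Writable SocketStream Resolver Printer Visitor Collector Optimizer Transformer Checker Node BinaryStream LogStream TextStream Seekable object
Optimizer is at position 6; next is Transformer.

Transformer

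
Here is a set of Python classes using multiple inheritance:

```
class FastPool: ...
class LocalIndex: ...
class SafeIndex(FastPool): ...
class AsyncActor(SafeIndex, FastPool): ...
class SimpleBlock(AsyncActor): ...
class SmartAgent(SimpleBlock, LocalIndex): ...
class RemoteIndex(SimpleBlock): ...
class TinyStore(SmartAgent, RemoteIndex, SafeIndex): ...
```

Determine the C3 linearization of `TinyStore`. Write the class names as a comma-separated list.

TinyStore, SmartAgent, RemoteIndex, SimpleBlock, AsyncActor, SafeIndex, FastPool, LocalIndex, object

L[TinyStore] = TinyStore + merge(L[SmartAgent], L[RemoteIndex], L[SafeIndex], [SmartAgent RemoteIndex SafeIndex])
  take SmartAgent:  [SmartAgent SimpleBlock AsyncActor SafeIndex FastPool LocalIndex object] + [RemoteIndex SimpleBlock AsyncActor SafeIndex FastPool object] + [SafeIndex FastPool object] + [SmartAgent RemoteIndex SafeIndex]
  take RemoteIndex:  [SimpleBlock AsyncActor SafeIndex FastPool LocalIndex object] + [RemoteIndex SimpleBlock AsyncActor SafeIndex FastPool object] + [SafeIndex FastPool object] + [RemoteIndex SafeIndex]
  take SimpleBlock:  [SimpleBlock AsyncActor SafeIndex FastPool LocalIndex object] + [SimpleBlock AsyncActor SafeIndex FastPool object] + [SafeIndex FastPool object] + [SafeIndex]
  take AsyncActor:  [AsyncActor SafeIndex FastPool LocalIndex object] + [AsyncActor SafeIndex FastPool object] + [SafeIndex FastPool object] + [SafeIndex]
  take SafeIndex:  [SafeIndex FastPool LocalIndex object] + [SafeIndex FastPool object] + [SafeIndex FastPool object] + [SafeIndex]
  take FastPool:  [FastPool LocalIndex object] + [FastPool object] + [FastPool object]
  take LocalIndex:  [LocalIndex object] + [object] + [object]
  take object:  [object] + [object] + [object]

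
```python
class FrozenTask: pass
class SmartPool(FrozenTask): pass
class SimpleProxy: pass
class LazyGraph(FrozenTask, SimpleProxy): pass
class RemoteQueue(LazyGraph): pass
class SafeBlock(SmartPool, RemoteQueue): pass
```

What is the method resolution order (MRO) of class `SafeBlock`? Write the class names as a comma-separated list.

SafeBlock, SmartPool, RemoteQueue, LazyGraph, FrozenTask, SimpleProxy, object

L[SafeBlock] = SafeBlock + merge(L[SmartPool], L[RemoteQueue], [SmartPool RemoteQueue])
  take SmartPool:  [SmartPool FrozenTask object] + [RemoteQueue LazyGraph FrozenTask SimpleProxy object] + [SmartPool RemoteQueue]
  take RemoteQueue:  [FrozenTask object] + [RemoteQueue LazyGraph FrozenTask SimpleProxy object] + [RemoteQueue]
  take LazyGraph:  [FrozenTask object] + [LazyGraph FrozenTask SimpleProxy object]
  take FrozenTask:  [FrozenTask object] + [FrozenTask SimpleProxy object]
  take SimpleProxy:  [object] + [SimpleProxy object]
  take object:  [object] + [object]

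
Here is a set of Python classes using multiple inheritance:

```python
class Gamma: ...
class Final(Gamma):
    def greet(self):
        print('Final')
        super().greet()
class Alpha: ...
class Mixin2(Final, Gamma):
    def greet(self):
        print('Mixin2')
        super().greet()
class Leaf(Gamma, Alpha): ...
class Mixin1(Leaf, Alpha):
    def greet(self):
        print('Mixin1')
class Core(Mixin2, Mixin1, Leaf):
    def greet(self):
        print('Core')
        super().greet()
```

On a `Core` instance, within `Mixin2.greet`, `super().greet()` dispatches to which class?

Final

L[Core] = Core + merge(L[Mixin2], L[Mixin1], L[Leaf], [Mixin2 Mixin1 Leaf])
  take Mixin2:  [Mixin2 Final Gamma object] + [Mixin1 Leaf Gamma Alpha object] + [Leaf Gamma Alpha object] + [Mixin2 Mixin1 Leaf]
  take Final:  [Final Gamma object] + [Mixin1 Leaf Gamma Alpha object] + [Leaf Gamma Alpha object] + [Mixin1 Leaf]
  take Mixin1:  [Gamma object] + [Mixin1 Leaf Gamma Alpha object] + [Leaf Gamma Alpha object] + [Mixin1 Leaf]
  take Leaf:  [Gamma object] + [Leaf Gamma Alpha object] + [Leaf Gamma Alpha object] + [Leaf]
  take Gamma:  [Gamma object] + [Gamma Alpha object] + [Gamma Alpha object]
  take Alpha:  [object] + [Alpha object] + [Alpha object]
  take object:  [object] + [object] + [object]
MRO: Core Mixin2 Final Mixin1 Leaf Gamma Alpha object
super() in Mixin2.greet on a Core instance goes to the class after Mixin2 in Core's MRO: Final.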